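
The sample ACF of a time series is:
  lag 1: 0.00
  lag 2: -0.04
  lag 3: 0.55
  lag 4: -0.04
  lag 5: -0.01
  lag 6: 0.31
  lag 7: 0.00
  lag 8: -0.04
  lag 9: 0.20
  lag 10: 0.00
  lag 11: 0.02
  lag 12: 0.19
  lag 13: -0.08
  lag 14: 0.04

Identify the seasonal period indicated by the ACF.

3

The largest autocorrelation is r_3 = 0.55, with weaker echoes at lags 6 (0.31), 9 (0.20) and 12 (0.19); the remaining lags stay at or below 0.04.
The dominant spike at lag 3 indicates a seasonal period of 3.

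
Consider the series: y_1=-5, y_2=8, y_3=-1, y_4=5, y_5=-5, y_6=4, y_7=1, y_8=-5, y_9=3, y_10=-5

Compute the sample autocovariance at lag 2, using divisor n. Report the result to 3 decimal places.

Mean ȳ = (-5 + 8 − 1 + 5 − 5 + 4 + 1 − 5 + 3 − 5)/10 = 0.0000
Σ_{t=1}^{8}(y_t−ȳ)(y_{t+2}−ȳ) = 73.0000
γ_2 = 73.0000 / 10 = 7.300

7.300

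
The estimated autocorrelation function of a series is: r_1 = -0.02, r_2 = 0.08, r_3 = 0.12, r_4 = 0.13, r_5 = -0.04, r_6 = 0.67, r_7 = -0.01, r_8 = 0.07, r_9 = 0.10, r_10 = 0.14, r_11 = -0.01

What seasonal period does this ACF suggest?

6

The largest autocorrelation is r_6 = 0.67; the remaining lags stay at or below 0.14.
The dominant spike at lag 6 indicates a seasonal period of 6.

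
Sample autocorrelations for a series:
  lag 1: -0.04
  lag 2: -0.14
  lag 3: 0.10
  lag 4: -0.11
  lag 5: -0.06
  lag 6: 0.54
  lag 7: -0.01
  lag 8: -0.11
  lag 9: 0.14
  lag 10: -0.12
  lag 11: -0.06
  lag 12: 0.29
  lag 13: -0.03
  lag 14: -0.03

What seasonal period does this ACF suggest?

6

The largest autocorrelation is r_6 = 0.54, with a weaker echo at lag 12 (0.29); the remaining lags stay at or below 0.14.
The dominant spike at lag 6 indicates a seasonal period of 6.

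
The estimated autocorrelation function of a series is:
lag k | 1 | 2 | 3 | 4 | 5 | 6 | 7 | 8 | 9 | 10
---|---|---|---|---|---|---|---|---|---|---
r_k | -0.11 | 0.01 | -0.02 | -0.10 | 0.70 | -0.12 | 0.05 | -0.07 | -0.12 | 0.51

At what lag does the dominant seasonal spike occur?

The largest autocorrelation is r_5 = 0.70, with a weaker echo at lag 10 (0.51); the remaining lags stay at or below 0.05.
The dominant spike at lag 5 indicates a seasonal period of 5.

5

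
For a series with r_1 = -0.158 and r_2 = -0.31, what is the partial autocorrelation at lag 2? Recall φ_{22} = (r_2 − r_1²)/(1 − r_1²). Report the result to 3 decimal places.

-0.344

φ_{22} = (r_2 − r_1²) / (1 − r_1²)
r_1² = (-0.158)² = 0.024964
Numerator = -0.31 − 0.0250 = -0.3350; denominator = 1 − 0.0250 = 0.9750
φ_{22} = -0.3350 / 0.9750 = -0.344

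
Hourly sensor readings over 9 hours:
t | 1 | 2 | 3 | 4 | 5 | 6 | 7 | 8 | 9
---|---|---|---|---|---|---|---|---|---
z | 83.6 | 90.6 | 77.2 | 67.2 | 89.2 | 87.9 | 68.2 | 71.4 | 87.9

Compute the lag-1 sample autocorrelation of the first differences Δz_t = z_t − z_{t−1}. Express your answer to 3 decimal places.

First differences Δz: 7.0, -13.4, -10.0, 22.0, -1.3, -19.7, 3.2, 16.5
Mean of differences = 0.5375
Numerator Σ(Δz_t−Δz̄)(Δz_{t+1}−Δz̄) = -182.9989
Denominator Σ(Δz_t−Δz̄)² = 1482.5188
r_1(Δz) = -182.9989 / 1482.5188 = -0.123

-0.123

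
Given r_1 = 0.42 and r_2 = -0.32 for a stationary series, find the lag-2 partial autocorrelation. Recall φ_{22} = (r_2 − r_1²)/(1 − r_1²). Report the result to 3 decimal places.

-0.603

φ_{22} = (r_2 − r_1²) / (1 − r_1²)
r_1² = (0.42)² = 0.1764
Numerator = -0.32 − 0.1764 = -0.4964; denominator = 1 − 0.1764 = 0.8236
φ_{22} = -0.4964 / 0.8236 = -0.603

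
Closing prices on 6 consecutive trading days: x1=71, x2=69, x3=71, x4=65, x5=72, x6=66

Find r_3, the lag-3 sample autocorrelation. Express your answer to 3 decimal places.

-0.333

Mean x̄ = (71 + 69 + 71 + 65 + 72 + 66)/6 = 69.0000
Deviations from mean: 2.0000, 0.0000, 2.0000, -4.0000, 3.0000, -3.0000
Σ(x_t−x̄)(x_{t+3}−x̄) = (-8.0000) + (0.0000) + (-6.0000) = -14.0000
Denominator Σ(x_t−x̄)² = 42.0000
r_3 = -14.0000 / 42.0000 = -0.333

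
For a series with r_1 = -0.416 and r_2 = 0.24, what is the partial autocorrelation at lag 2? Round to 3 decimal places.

φ_{22} = (r_2 − r_1²) / (1 − r_1²)
r_1² = (-0.416)² = 0.173056
Numerator = 0.24 − 0.1731 = 0.0669; denominator = 1 − 0.1731 = 0.8269
φ_{22} = 0.0669 / 0.8269 = 0.081

0.081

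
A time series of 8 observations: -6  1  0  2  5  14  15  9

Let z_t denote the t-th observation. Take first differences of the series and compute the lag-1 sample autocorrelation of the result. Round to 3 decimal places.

-0.051

First differences Δz: 7, -1, 2, 3, 9, 1, -6
Mean of differences = 2.1429
Numerator Σ(Δz_t−Δz̄)(Δz_{t+1}−Δz̄) = -7.5918
Denominator Σ(Δz_t−Δz̄)² = 148.8571
r_1(Δz) = -7.5918 / 148.8571 = -0.051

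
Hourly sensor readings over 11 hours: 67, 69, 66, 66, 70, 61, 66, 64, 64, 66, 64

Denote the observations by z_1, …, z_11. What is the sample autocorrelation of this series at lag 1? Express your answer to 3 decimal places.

Mean z̄ = (67 + 69 + 66 + 66 + 70 + 61 + 66 + 64 + 64 + 66 + 64)/11 = 65.7273
Numerator Σ_{t=1}^{10}(z_t−z̄)(z_{t+1}−z̄) = -13.6198
Denominator Σ(z_t−z̄)² = 62.1818
r_1 = -13.6198 / 62.1818 = -0.219

-0.219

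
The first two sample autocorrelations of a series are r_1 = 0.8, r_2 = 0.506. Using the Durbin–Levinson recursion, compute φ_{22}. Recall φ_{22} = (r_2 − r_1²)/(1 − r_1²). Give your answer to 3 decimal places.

φ_{22} = (r_2 − r_1²) / (1 − r_1²)
r_1² = (0.8)² = 0.64
Numerator = 0.506 − 0.6400 = -0.1340; denominator = 1 − 0.6400 = 0.3600
φ_{22} = -0.1340 / 0.3600 = -0.372

-0.372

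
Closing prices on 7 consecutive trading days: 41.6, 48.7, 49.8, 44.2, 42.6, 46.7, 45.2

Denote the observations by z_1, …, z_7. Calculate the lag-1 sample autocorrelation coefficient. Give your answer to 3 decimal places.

Mean z̄ = (41.6 + 48.7 + 49.8 + 44.2 + 42.6 + 46.7 + 45.2)/7 = 45.5429
Deviations from mean: -3.9429, 3.1571, 4.2571, -1.3429, -2.9429, 1.1571, -0.3429
Σ(z_t−z̄)(z_{t+1}−z̄) = (-12.4482) + (13.4404) + (-5.7167) + (3.9518) + (-3.4053) + (-0.3967) = -4.5747
Denominator Σ(z_t−z̄)² = 55.5571
r_1 = -4.5747 / 55.5571 = -0.082

-0.082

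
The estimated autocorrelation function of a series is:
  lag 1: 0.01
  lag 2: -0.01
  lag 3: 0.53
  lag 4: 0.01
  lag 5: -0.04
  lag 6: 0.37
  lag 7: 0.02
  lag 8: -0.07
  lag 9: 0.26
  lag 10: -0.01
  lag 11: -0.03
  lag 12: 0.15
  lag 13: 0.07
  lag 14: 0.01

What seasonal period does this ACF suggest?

3

The largest autocorrelation is r_3 = 0.53, with weaker echoes at lags 6 (0.37), 9 (0.26) and 12 (0.15); the remaining lags stay at or below 0.07.
The dominant spike at lag 3 indicates a seasonal period of 3.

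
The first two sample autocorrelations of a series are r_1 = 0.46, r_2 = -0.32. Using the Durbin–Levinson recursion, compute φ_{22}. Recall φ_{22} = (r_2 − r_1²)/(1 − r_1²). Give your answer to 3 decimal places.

-0.674

φ_{22} = (r_2 − r_1²) / (1 − r_1²)
r_1² = (0.46)² = 0.2116
Numerator = -0.32 − 0.2116 = -0.5316; denominator = 1 − 0.2116 = 0.7884
φ_{22} = -0.5316 / 0.7884 = -0.674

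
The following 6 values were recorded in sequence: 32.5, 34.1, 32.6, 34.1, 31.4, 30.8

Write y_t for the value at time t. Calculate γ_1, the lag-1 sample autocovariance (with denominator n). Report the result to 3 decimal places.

0.040

Mean ȳ = (32.5 + 34.1 + 32.6 + 34.1 + 31.4 + 30.8)/6 = 32.5833
Σ_{t=1}^{5}(y_t−ȳ)(y_{t+1}−ȳ) = 0.2397
γ_1 = 0.2397 / 6 = 0.040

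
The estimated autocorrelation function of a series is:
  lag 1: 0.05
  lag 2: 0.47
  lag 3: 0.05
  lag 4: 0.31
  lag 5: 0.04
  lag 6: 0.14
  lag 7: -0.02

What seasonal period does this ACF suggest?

2

The largest autocorrelation is r_2 = 0.47, with a weaker echo at lag 4 (0.31); the remaining lags stay at or below 0.14.
The dominant spike at lag 2 indicates a seasonal period of 2.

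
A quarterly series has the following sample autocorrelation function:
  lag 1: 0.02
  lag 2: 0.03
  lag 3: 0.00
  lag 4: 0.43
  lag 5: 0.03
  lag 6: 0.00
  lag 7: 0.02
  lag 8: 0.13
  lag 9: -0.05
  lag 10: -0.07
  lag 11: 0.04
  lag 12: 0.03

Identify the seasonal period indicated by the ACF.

The largest autocorrelation is r_4 = 0.43; the remaining lags stay at or below 0.13.
The dominant spike at lag 4 indicates a seasonal period of 4.

4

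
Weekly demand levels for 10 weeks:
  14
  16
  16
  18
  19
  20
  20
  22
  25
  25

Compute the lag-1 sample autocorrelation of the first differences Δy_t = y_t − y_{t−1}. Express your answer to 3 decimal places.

First differences Δy: 2, 0, 2, 1, 1, 0, 2, 3, 0
Mean of differences = 1.2222
Numerator Σ(Δy_t−Δȳ)(Δy_{t+1}−Δȳ) = -3.4938
Denominator Σ(Δy_t−Δȳ)² = 9.5556
r_1(Δy) = -3.4938 / 9.5556 = -0.366

-0.366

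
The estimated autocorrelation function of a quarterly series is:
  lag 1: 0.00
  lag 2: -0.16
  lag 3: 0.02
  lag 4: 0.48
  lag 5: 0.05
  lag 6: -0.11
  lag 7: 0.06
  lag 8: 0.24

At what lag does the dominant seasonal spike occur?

The largest autocorrelation is r_4 = 0.48, with a weaker echo at lag 8 (0.24); the remaining lags stay at or below 0.06.
The dominant spike at lag 4 indicates a seasonal period of 4.

4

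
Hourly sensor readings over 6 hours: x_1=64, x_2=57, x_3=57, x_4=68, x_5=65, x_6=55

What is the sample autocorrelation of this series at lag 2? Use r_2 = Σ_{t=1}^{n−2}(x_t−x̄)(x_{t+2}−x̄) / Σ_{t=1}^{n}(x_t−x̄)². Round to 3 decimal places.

Mean x̄ = (64 + 57 + 57 + 68 + 65 + 55)/6 = 61.0000
Deviations from mean: 3.0000, -4.0000, -4.0000, 7.0000, 4.0000, -6.0000
Numerator Σ_{t=1}^{4}(x_t−x̄)(x_{t+2}−x̄) = -98.0000
Denominator Σ(x_t−x̄)² = 142.0000
r_2 = -98.0000 / 142.0000 = -0.690

-0.690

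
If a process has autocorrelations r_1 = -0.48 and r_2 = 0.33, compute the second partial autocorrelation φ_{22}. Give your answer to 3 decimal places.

0.129

φ_{22} = (r_2 − r_1²) / (1 − r_1²)
r_1² = (-0.48)² = 0.2304
Numerator = 0.33 − 0.2304 = 0.0996; denominator = 1 − 0.2304 = 0.7696
φ_{22} = 0.0996 / 0.7696 = 0.129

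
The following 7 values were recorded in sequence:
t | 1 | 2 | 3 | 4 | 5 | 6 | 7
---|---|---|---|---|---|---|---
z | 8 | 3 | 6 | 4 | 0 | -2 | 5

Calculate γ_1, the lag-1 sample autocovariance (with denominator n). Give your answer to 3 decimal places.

Mean z̄ = (8 + 3 + 6 + 4 + 0 − 2 + 5)/7 = 3.4286
Σ_{t=1}^{6}(z_t−z̄)(z_{t+1}−z̄) = 6.5306
γ_1 = 6.5306 / 7 = 0.933

0.933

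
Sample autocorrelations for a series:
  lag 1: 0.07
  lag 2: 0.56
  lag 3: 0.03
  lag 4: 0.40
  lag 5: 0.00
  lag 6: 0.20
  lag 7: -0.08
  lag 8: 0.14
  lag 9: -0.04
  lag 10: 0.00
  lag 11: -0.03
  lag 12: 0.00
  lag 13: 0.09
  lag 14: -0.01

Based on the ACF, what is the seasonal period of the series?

The largest autocorrelation is r_2 = 0.56, with weaker echoes at lags 4 (0.40) and 6 (0.20); the remaining lags stay at or below 0.14.
The dominant spike at lag 2 indicates a seasonal period of 2.

2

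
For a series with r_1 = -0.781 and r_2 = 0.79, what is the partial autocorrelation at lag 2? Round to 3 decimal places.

0.462

φ_{22} = (r_2 − r_1²) / (1 − r_1²)
r_1² = (-0.781)² = 0.609961
Numerator = 0.79 − 0.6100 = 0.1800; denominator = 1 − 0.6100 = 0.3900
φ_{22} = 0.1800 / 0.3900 = 0.462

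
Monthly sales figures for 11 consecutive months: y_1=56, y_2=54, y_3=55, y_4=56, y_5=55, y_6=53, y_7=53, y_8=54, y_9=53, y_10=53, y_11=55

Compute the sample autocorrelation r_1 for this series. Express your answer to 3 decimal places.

Mean ȳ = (56 + 54 + 55 + 56 + 55 + 53 + 53 + 54 + 53 + 53 + 55)/11 = 54.2727
Numerator Σ_{t=1}^{10}(y_t−ȳ)(y_{t+1}−ȳ) = 3.9256
Denominator Σ(y_t−ȳ)² = 14.1818
r_1 = 3.9256 / 14.1818 = 0.277

0.277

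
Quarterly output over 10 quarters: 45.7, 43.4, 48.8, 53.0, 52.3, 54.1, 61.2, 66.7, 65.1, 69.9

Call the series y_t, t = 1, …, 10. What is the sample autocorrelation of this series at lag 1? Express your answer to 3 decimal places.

Mean ȳ = (45.7 + 43.4 + 48.8 + 53.0 + 52.3 + 54.1 + 61.2 + 66.7 + 65.1 + 69.9)/10 = 56.0200
Numerator Σ_{t=1}^{9}(y_t−ȳ)(y_{t+1}−ȳ) = 529.9176
Denominator Σ(y_t−ȳ)² = 760.5360
r_1 = 529.9176 / 760.5360 = 0.697

0.697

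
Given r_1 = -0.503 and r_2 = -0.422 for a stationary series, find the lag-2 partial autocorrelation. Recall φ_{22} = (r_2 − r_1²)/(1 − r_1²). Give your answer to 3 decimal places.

φ_{22} = (r_2 − r_1²) / (1 − r_1²)
r_1² = (-0.503)² = 0.253009
Numerator = -0.422 − 0.2530 = -0.6750; denominator = 1 − 0.2530 = 0.7470
φ_{22} = -0.6750 / 0.7470 = -0.904

-0.904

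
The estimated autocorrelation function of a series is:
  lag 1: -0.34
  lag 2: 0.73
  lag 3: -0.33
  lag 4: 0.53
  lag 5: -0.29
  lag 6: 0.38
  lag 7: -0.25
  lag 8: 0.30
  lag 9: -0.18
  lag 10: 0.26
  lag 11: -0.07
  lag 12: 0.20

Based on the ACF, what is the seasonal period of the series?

The largest autocorrelation is r_2 = 0.73, with weaker echoes at lags 4 (0.53), 6 (0.38), 8 (0.30), 10 (0.26) and 12 (0.20); the remaining lags stay at or below -0.07.
The dominant spike at lag 2 indicates a seasonal period of 2.

2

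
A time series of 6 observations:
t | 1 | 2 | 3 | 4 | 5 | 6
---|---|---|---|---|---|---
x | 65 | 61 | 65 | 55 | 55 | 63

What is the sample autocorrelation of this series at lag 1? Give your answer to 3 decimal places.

Mean x̄ = (65 + 61 + 65 + 55 + 55 + 63)/6 = 60.6667
Deviations from mean: 4.3333, 0.3333, 4.3333, -5.6667, -5.6667, 2.3333
Numerator Σ_{t=1}^{5}(x_t−x̄)(x_{t+1}−x̄) = -2.7778
Denominator Σ(x_t−x̄)² = 107.3333
r_1 = -2.7778 / 107.3333 = -0.026

-0.026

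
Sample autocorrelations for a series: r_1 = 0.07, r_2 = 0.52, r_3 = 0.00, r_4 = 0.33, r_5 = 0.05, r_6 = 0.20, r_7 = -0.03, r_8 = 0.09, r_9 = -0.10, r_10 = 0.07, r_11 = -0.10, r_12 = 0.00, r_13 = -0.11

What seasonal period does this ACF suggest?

2

The largest autocorrelation is r_2 = 0.52, with weaker echoes at lags 4 (0.33) and 6 (0.20); the remaining lags stay at or below 0.09.
The dominant spike at lag 2 indicates a seasonal period of 2.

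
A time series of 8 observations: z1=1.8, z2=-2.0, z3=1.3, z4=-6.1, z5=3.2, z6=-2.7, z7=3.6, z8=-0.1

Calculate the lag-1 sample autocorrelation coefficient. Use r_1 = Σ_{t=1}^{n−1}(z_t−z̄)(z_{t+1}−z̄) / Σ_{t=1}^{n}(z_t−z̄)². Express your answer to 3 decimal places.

Mean z̄ = (1.8 − 2.0 + 1.3 − 6.1 + 3.2 − 2.7 + 3.6 − 0.1)/8 = -0.1250
Deviations from mean: 1.9250, -1.8750, 1.4250, -5.9750, 3.3250, -2.5750, 3.7250, 0.0250
Numerator Σ_{t=1}^{7}(z_t−z̄)(z_{t+1}−z̄) = -52.7231
Denominator Σ(z_t−z̄)² = 76.5150
r_1 = -52.7231 / 76.5150 = -0.689

-0.689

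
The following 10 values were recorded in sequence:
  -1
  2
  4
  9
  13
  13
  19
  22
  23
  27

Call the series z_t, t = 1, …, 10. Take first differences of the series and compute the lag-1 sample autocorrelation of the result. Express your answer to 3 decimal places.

-0.485

First differences Δz: 3, 2, 5, 4, 0, 6, 3, 1, 4
Mean of differences = 3.1111
Numerator Σ(Δz_t−Δz̄)(Δz_{t+1}−Δz̄) = -14.0123
Denominator Σ(Δz_t−Δz̄)² = 28.8889
r_1(Δz) = -14.0123 / 28.8889 = -0.485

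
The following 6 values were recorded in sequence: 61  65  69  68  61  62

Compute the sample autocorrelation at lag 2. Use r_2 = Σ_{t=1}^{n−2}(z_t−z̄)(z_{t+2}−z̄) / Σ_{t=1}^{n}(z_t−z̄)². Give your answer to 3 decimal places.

-0.588

Mean z̄ = (61 + 65 + 69 + 68 + 61 + 62)/6 = 64.3333
Deviations from mean: -3.3333, 0.6667, 4.6667, 3.6667, -3.3333, -2.3333
Σ(z_t−z̄)(z_{t+2}−z̄) = (-15.5556) + (2.4444) + (-15.5556) + (-8.5556) = -37.2222
Denominator Σ(z_t−z̄)² = 63.3333
r_2 = -37.2222 / 63.3333 = -0.588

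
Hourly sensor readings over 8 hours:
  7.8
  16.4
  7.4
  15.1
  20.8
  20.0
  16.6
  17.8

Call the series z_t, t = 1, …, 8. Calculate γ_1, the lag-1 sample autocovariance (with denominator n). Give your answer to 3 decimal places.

2.378

Mean z̄ = (7.8 + 16.4 + 7.4 + 15.1 + 20.8 + 20.0 + 16.6 + 17.8)/8 = 15.2375
Deviations: -7.4375, 1.1625, -7.8375, -0.1375, 5.5625, 4.7625, 1.3625, 2.5625
Σ_{t=1}^{7}(z_t−z̄)(z_{t+1}−z̄) = 19.0273
γ_1 = 19.0273 / 8 = 2.378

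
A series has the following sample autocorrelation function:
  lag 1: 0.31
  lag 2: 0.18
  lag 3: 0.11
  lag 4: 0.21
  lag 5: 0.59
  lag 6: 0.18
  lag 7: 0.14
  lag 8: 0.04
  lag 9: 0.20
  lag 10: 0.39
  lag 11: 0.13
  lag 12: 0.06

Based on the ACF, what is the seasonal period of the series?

The largest autocorrelation is r_5 = 0.59, with a weaker echo at lag 10 (0.39); the remaining lags stay at or below 0.31. The elevated value at lag 1 (0.31), dropping to 0.18 at lag 2, reflects decaying short-term dependence rather than seasonality.
The dominant spike at lag 5 indicates a seasonal period of 5.

5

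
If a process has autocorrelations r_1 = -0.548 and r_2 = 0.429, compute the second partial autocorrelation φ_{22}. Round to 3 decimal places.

0.184

φ_{22} = (r_2 − r_1²) / (1 − r_1²)
r_1² = (-0.548)² = 0.300304
Numerator = 0.429 − 0.3003 = 0.1287; denominator = 1 − 0.3003 = 0.6997
φ_{22} = 0.1287 / 0.6997 = 0.184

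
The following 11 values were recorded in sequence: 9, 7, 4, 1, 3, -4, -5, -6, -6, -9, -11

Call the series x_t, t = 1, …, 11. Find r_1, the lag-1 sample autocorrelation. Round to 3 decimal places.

Mean x̄ = (9 + 7 + 4 + 1 + 3 − 4 − 5 − 6 − 6 − 9 − 11)/11 = -1.5455
Numerator Σ_{t=1}^{10}(x_t−x̄)(x_{t+1}−x̄) = 299.4298
Denominator Σ(x_t−x̄)² = 444.7273
r_1 = 299.4298 / 444.7273 = 0.673

0.673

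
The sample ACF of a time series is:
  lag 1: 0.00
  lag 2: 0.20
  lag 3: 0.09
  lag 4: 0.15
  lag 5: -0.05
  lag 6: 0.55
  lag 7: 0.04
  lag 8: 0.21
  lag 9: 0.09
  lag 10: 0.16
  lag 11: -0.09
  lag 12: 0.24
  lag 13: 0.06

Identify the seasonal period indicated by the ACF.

The largest autocorrelation is r_6 = 0.55, with a weaker echo at lag 12 (0.24); the remaining lags stay at or below 0.21.
The dominant spike at lag 6 indicates a seasonal period of 6.

6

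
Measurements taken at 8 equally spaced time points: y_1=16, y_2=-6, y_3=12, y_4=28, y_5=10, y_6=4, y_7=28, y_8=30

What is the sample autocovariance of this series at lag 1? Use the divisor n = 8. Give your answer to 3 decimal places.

Mean ȳ = (16 − 6 + 12 + 28 + 10 + 4 + 28 + 30)/8 = 15.2500
Σ_{t=1}^{7}(y_t−ȳ)(y_{t+1}−ȳ) = 48.4375
γ_1 = 48.4375 / 8 = 6.055

6.055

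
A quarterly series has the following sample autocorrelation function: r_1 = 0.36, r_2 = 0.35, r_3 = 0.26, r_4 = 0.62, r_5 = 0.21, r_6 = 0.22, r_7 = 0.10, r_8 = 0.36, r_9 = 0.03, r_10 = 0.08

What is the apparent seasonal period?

The largest autocorrelation is r_4 = 0.62; the remaining lags stay at or below 0.36. The elevated value at lag 1 (0.36), dropping to 0.35 at lag 2, reflects decaying short-term dependence rather than seasonality.
The dominant spike at lag 4 indicates a seasonal period of 4.

4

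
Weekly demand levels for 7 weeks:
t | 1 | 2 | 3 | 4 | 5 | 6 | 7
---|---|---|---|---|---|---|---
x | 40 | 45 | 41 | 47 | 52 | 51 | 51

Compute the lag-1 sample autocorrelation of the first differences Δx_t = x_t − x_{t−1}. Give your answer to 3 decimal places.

-0.403

First differences Δx: 5, -4, 6, 5, -1, 0
Mean of differences = 1.8333
Numerator Σ(Δx_t−Δx̄)(Δx_{t+1}−Δx̄) = -33.3611
Denominator Σ(Δx_t−Δx̄)² = 82.8333
r_1(Δx) = -33.3611 / 82.8333 = -0.403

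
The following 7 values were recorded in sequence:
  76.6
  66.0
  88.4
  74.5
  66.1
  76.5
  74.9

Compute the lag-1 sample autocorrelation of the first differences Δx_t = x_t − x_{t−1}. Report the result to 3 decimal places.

First differences Δx: -10.6, 22.4, -13.9, -8.4, 10.4, -1.6
Mean of differences = -0.2833
Numerator Σ(Δx_t−Δx̄)(Δx_{t+1}−Δx̄) = -533.1453
Denominator Σ(Δx_t−Δx̄)² = 988.1283
r_1(Δx) = -533.1453 / 988.1283 = -0.540

-0.540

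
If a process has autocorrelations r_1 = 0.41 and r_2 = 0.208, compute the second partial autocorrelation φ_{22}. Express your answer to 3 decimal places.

0.048

φ_{22} = (r_2 − r_1²) / (1 − r_1²)
r_1² = (0.41)² = 0.1681
Numerator = 0.208 − 0.1681 = 0.0399; denominator = 1 − 0.1681 = 0.8319
φ_{22} = 0.0399 / 0.8319 = 0.048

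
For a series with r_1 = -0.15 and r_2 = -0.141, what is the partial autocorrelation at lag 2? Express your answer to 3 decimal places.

φ_{22} = (r_2 − r_1²) / (1 − r_1²)
r_1² = (-0.15)² = 0.0225
Numerator = -0.141 − 0.0225 = -0.1635; denominator = 1 − 0.0225 = 0.9775
φ_{22} = -0.1635 / 0.9775 = -0.167

-0.167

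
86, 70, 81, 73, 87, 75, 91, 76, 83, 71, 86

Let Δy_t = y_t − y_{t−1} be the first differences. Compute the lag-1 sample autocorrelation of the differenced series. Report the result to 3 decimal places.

First differences Δy: -16, 11, -8, 14, -12, 16, -15, 7, -12, 15
Mean of differences = 0.0000
Numerator Σ(Δy_t−Δȳ)(Δy_{t+1}−Δȳ) = -1345.0000
Denominator Σ(Δy_t−Δȳ)² = 1680.0000
r_1(Δy) = -1345.0000 / 1680.0000 = -0.801

-0.801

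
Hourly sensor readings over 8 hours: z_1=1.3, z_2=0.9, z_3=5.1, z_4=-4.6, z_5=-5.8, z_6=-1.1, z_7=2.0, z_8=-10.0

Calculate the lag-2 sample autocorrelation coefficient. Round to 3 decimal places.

Mean z̄ = (1.3 + 0.9 + 5.1 − 4.6 − 5.8 − 1.1 + 2.0 − 10.0)/8 = -1.5250
Deviations from mean: 2.8250, 2.4250, 6.6250, -3.0750, -4.2750, 0.4250, 3.5250, -8.4750
Σ(z_t−z̄)(z_{t+2}−z̄) = (18.7156) + (-7.4569) + (-28.3219) + (-1.3069) + (-15.0694) + (-3.6019) = -37.0413
Denominator Σ(z_t−z̄)² = 169.9150
r_2 = -37.0413 / 169.9150 = -0.218

-0.218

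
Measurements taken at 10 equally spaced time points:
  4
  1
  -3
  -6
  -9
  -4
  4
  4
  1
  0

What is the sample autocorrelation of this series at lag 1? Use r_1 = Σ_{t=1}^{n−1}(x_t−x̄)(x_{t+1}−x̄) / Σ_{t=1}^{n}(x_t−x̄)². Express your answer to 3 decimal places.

Mean x̄ = (4 + 1 − 3 − 6 − 9 − 4 + 4 + 4 + 1 + 0)/10 = -0.8000
Numerator Σ_{t=1}^{9}(x_t−x̄)(x_{t+1}−x̄) = 102.7600
Denominator Σ(x_t−x̄)² = 185.6000
r_1 = 102.7600 / 185.6000 = 0.554

0.554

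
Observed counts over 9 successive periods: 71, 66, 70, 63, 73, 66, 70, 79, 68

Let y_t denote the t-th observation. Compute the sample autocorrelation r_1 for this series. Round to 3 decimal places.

-0.324

Mean ȳ = (71 + 66 + 70 + 63 + 73 + 66 + 70 + 79 + 68)/9 = 69.5556
Numerator Σ_{t=1}^{8}(y_t−ȳ)(y_{t+1}−ȳ) = -56.5309
Denominator Σ(y_t−ȳ)² = 174.2222
r_1 = -56.5309 / 174.2222 = -0.324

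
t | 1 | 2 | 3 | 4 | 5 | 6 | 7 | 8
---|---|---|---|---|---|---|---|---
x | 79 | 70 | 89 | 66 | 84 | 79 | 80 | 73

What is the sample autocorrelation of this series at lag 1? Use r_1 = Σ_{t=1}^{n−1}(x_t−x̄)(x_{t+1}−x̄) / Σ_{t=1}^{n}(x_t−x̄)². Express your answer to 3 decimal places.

Mean x̄ = (79 + 70 + 89 + 66 + 84 + 79 + 80 + 73)/8 = 77.5000
Deviations from mean: 1.5000, -7.5000, 11.5000, -11.5000, 6.5000, 1.5000, 2.5000, -4.5000
Σ(x_t−x̄)(x_{t+1}−x̄) = (-11.2500) + (-86.2500) + (-132.2500) + (-74.7500) + (9.7500) + (3.7500) + (-11.2500) = -302.2500
Denominator Σ(x_t−x̄)² = 394.0000
r_1 = -302.2500 / 394.0000 = -0.767

-0.767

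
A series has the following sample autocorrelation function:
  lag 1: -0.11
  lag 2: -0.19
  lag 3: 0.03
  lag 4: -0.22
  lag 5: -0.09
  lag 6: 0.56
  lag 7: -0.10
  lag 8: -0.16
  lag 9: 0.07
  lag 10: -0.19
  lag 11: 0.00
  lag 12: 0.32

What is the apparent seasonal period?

6

The largest autocorrelation is r_6 = 0.56, with a weaker echo at lag 12 (0.32); the remaining lags stay at or below 0.07.
The dominant spike at lag 6 indicates a seasonal period of 6.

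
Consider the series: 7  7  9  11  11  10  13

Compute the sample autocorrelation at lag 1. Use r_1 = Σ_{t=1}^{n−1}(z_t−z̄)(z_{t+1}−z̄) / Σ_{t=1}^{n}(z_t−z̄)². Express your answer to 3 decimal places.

0.386

Mean z̄ = (7 + 7 + 9 + 11 + 11 + 10 + 13)/7 = 9.7143
Σ(z_t−z̄)(z_{t+1}−z̄) = (7.3673) + (1.9388) + (-0.9184) + (1.6531) + (0.3673) + (0.9388) = 11.3469
Denominator Σ(z_t−z̄)² = 29.4286
r_1 = 11.3469 / 29.4286 = 0.386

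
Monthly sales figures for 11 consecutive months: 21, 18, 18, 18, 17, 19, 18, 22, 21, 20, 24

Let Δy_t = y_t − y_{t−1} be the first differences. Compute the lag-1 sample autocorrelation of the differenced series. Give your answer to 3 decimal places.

-0.326

First differences Δy: -3, 0, 0, -1, 2, -1, 4, -1, -1, 4
Mean of differences = 0.3000
Numerator Σ(Δy_t−Δȳ)(Δy_{t+1}−Δȳ) = -15.6900
Denominator Σ(Δy_t−Δȳ)² = 48.1000
r_1(Δy) = -15.6900 / 48.1000 = -0.326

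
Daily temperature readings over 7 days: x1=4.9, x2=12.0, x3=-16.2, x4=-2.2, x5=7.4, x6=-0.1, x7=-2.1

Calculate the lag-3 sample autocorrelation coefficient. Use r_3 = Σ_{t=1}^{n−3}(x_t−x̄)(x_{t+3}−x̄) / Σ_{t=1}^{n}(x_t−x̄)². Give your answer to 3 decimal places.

Mean x̄ = (4.9 + 12.0 − 16.2 − 2.2 + 7.4 − 0.1 − 2.1)/7 = 0.5286
Deviations from mean: 4.3714, 11.4714, -16.7286, -2.7286, 6.8714, -0.6286, -2.6286
Numerator Σ_{t=1}^{4}(x_t−x̄)(x_{t+3}−x̄) = 84.5847
Denominator Σ(x_t−x̄)² = 492.5143
r_3 = 84.5847 / 492.5143 = 0.172

0.172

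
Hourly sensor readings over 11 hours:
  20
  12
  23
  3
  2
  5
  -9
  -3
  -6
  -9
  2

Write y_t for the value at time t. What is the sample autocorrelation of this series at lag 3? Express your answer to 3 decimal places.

Mean ȳ = (20 + 12 + 23 + 3 + 2 + 5 − 9 − 3 − 6 − 9 + 2)/11 = 3.6364
Numerator Σ_{t=1}^{8}(y_t−ȳ)(y_{t+3}−ȳ) = 178.6033
Denominator Σ(y_t−ȳ)² = 1176.5455
r_3 = 178.6033 / 1176.5455 = 0.152

0.152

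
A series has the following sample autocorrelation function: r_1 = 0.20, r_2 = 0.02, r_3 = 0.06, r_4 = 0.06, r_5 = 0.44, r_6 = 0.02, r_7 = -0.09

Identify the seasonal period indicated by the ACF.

The largest autocorrelation is r_5 = 0.44; the remaining lags stay at or below 0.20. The elevated value at lag 1 (0.20), dropping to 0.02 at lag 2, reflects decaying short-term dependence rather than seasonality.
The dominant spike at lag 5 indicates a seasonal period of 5.

5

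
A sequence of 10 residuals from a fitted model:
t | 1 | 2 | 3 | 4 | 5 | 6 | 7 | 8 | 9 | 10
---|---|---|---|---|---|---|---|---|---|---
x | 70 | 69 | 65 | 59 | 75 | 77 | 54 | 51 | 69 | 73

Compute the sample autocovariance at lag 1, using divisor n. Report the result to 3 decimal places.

7.776

Mean x̄ = (70 + 69 + 65 + 59 + 75 + 77 + 54 + 51 + 69 + 73)/10 = 66.2000
Σ_{t=1}^{9}(x_t−x̄)(x_{t+1}−x̄) = 77.7600
γ_1 = 77.7600 / 10 = 7.776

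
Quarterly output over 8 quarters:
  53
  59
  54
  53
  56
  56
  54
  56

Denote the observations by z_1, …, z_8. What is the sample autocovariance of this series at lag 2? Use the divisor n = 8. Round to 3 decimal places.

-1.113

Mean z̄ = (53 + 59 + 54 + 53 + 56 + 56 + 54 + 56)/8 = 55.1250
Σ_{t=1}^{6}(z_t−z̄)(z_{t+2}−z̄) = -8.9063
γ_2 = -8.9063 / 8 = -1.113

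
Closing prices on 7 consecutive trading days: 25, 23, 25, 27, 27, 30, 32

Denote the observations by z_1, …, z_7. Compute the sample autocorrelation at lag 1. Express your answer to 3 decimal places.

Mean z̄ = (25 + 23 + 25 + 27 + 27 + 30 + 32)/7 = 27.0000
Deviations from mean: -2.0000, -4.0000, -2.0000, 0.0000, 0.0000, 3.0000, 5.0000
Numerator Σ_{t=1}^{6}(z_t−z̄)(z_{t+1}−z̄) = 31.0000
Denominator Σ(z_t−z̄)² = 58.0000
r_1 = 31.0000 / 58.0000 = 0.534

0.534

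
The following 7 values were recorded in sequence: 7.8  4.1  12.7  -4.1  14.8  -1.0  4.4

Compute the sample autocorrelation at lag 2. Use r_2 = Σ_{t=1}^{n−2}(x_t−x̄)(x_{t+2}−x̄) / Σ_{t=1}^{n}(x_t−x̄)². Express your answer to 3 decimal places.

0.530

Mean x̄ = (7.8 + 4.1 + 12.7 − 4.1 + 14.8 − 1.0 + 4.4)/7 = 5.5286
Deviations from mean: 2.2714, -1.4286, 7.1714, -9.6286, 9.2714, -6.5286, -1.1286
Numerator Σ_{t=1}^{5}(x_t−x̄)(x_{t+2}−x̄) = 148.9312
Denominator Σ(x_t−x̄)² = 281.1943
r_2 = 148.9312 / 281.1943 = 0.530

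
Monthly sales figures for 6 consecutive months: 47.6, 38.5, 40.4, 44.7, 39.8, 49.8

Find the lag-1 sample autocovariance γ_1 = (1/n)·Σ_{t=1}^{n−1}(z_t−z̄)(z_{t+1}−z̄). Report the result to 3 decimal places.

-6.137

Mean z̄ = (47.6 + 38.5 + 40.4 + 44.7 + 39.8 + 49.8)/6 = 43.4667
Deviations: 4.1333, -4.9667, -3.0667, 1.2333, -3.6667, 6.3333
Σ_{t=1}^{5}(z_t−z̄)(z_{t+1}−z̄) = -36.8244
γ_1 = -36.8244 / 6 = -6.137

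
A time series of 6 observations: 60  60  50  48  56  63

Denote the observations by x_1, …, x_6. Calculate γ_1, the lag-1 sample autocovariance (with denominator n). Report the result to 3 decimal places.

6.940

Mean x̄ = (60 + 60 + 50 + 48 + 56 + 63)/6 = 56.1667
Deviations: 3.8333, 3.8333, -6.1667, -8.1667, -0.1667, 6.8333
Σ_{t=1}^{5}(x_t−x̄)(x_{t+1}−x̄) = 41.6389
γ_1 = 41.6389 / 6 = 6.940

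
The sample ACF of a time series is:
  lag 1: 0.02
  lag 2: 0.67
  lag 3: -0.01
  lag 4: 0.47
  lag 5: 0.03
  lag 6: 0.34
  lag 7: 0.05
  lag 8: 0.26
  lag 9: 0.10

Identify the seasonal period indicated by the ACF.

The largest autocorrelation is r_2 = 0.67, with weaker echoes at lags 4 (0.47), 6 (0.34) and 8 (0.26); the remaining lags stay at or below 0.10.
The dominant spike at lag 2 indicates a seasonal period of 2.

2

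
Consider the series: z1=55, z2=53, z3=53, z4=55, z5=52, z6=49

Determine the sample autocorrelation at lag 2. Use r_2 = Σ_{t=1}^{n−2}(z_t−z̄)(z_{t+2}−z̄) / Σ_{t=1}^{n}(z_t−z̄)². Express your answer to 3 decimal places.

-0.311

Mean z̄ = (55 + 53 + 53 + 55 + 52 + 49)/6 = 52.8333
Numerator Σ_{t=1}^{4}(z_t−z̄)(z_{t+2}−z̄) = -7.7222
Denominator Σ(z_t−z̄)² = 24.8333
r_2 = -7.7222 / 24.8333 = -0.311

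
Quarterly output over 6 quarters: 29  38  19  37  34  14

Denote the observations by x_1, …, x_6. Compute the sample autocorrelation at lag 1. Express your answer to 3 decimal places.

Mean x̄ = (29 + 38 + 19 + 37 + 34 + 14)/6 = 28.5000
Deviations from mean: 0.5000, 9.5000, -9.5000, 8.5000, 5.5000, -14.5000
Σ(x_t−x̄)(x_{t+1}−x̄) = (4.7500) + (-90.2500) + (-80.7500) + (46.7500) + (-79.7500) = -199.2500
Denominator Σ(x_t−x̄)² = 493.5000
r_1 = -199.2500 / 493.5000 = -0.404

-0.404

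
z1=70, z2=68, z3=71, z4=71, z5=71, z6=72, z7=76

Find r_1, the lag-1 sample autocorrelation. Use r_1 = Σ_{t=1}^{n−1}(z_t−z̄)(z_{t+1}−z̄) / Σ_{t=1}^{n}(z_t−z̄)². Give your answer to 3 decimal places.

Mean z̄ = (70 + 68 + 71 + 71 + 71 + 72 + 76)/7 = 71.2857
Numerator Σ_{t=1}^{6}(z_t−z̄)(z_{t+1}−z̄) = 8.4898
Denominator Σ(z_t−z̄)² = 35.4286
r_1 = 8.4898 / 35.4286 = 0.240

0.240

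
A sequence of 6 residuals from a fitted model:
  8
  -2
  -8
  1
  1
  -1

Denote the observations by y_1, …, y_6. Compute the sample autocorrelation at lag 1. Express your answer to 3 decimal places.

-0.069

Mean ȳ = (8 − 2 − 8 + 1 + 1 − 1)/6 = -0.1667
Deviations from mean: 8.1667, -1.8333, -7.8333, 1.1667, 1.1667, -0.8333
Numerator Σ_{t=1}^{5}(y_t−ȳ)(y_{t+1}−ȳ) = -9.3611
Denominator Σ(y_t−ȳ)² = 134.8333
r_1 = -9.3611 / 134.8333 = -0.069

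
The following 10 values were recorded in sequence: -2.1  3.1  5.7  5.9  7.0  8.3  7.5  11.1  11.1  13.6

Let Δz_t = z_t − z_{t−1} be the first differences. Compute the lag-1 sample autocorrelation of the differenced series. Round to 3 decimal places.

First differences Δz: 5.2, 2.6, 0.2, 1.1, 1.3, -0.8, 3.6, 0.0, 2.5
Mean of differences = 1.7444
Numerator Σ(Δz_t−Δz̄)(Δz_{t+1}−Δz̄) = -5.2286
Denominator Σ(Δz_t−Δz̄)² = 29.2022
r_1(Δz) = -5.2286 / 29.2022 = -0.179

-0.179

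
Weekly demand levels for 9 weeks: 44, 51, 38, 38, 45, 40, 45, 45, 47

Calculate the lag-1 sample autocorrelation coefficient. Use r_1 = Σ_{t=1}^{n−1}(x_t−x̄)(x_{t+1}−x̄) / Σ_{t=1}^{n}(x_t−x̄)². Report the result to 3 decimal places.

-0.122

Mean x̄ = (44 + 51 + 38 + 38 + 45 + 40 + 45 + 45 + 47)/9 = 43.6667
Numerator Σ_{t=1}^{8}(x_t−x̄)(x_{t+1}−x̄) = -18.1111
Denominator Σ(x_t−x̄)² = 148.0000
r_1 = -18.1111 / 148.0000 = -0.122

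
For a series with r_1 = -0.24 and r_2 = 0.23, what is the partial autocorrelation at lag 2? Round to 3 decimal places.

0.183

φ_{22} = (r_2 − r_1²) / (1 − r_1²)
r_1² = (-0.24)² = 0.0576
Numerator = 0.23 − 0.0576 = 0.1724; denominator = 1 − 0.0576 = 0.9424
φ_{22} = 0.1724 / 0.9424 = 0.183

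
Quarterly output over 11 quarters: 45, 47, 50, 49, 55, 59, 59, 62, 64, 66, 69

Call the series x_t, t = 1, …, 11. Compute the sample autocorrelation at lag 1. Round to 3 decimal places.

Mean x̄ = (45 + 47 + 50 + 49 + 55 + 59 + 59 + 62 + 64 + 66 + 69)/11 = 56.8182
Numerator Σ_{t=1}^{10}(x_t−x̄)(x_{t+1}−x̄) = 477.6033
Denominator Σ(x_t−x̄)² = 667.6364
r_1 = 477.6033 / 667.6364 = 0.715

0.715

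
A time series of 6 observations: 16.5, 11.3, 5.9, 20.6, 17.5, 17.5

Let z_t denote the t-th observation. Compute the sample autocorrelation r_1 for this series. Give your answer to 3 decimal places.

Mean z̄ = (16.5 + 11.3 + 5.9 + 20.6 + 17.5 + 17.5)/6 = 14.8833
Numerator Σ_{t=1}^{5}(z_t−z̄)(z_{t+1}−z̄) = -3.1519
Denominator Σ(z_t−z̄)² = 142.5283
r_1 = -3.1519 / 142.5283 = -0.022

-0.022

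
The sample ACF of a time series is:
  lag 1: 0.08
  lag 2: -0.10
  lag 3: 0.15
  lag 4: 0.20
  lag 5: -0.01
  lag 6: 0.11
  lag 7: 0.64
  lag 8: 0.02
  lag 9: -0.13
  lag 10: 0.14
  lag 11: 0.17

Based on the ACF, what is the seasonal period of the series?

The largest autocorrelation is r_7 = 0.64; the remaining lags stay at or below 0.20.
The dominant spike at lag 7 indicates a seasonal period of 7.

7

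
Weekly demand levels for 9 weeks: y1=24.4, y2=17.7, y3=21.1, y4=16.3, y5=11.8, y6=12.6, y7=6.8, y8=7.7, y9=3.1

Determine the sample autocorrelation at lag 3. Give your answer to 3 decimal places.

Mean ȳ = (24.4 + 17.7 + 21.1 + 16.3 + 11.8 + 12.6 + 6.8 + 7.7 + 3.1)/9 = 13.5000
Numerator Σ_{t=1}^{6}(y_t−ȳ)(y_{t+3}−ȳ) = 17.0000
Denominator Σ(y_t−ȳ)² = 392.4400
r_3 = 17.0000 / 392.4400 = 0.043

0.043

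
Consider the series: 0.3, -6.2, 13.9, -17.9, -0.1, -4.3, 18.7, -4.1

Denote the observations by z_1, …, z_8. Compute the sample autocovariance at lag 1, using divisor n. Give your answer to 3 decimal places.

-61.483

Mean z̄ = (0.3 − 6.2 + 13.9 − 17.9 − 0.1 − 4.3 + 18.7 − 4.1)/8 = 0.0375
Deviations: 0.2625, -6.2375, 13.8625, -17.9375, -0.1375, -4.3375, 18.6625, -4.1375
Σ_{t=1}^{7}(z_t−z̄)(z_{t+1}−z̄) = -491.8652
γ_1 = -491.8652 / 8 = -61.483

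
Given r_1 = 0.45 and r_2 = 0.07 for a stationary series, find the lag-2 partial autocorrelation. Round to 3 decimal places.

-0.166

φ_{22} = (r_2 − r_1²) / (1 − r_1²)
r_1² = (0.45)² = 0.2025
Numerator = 0.07 − 0.2025 = -0.1325; denominator = 1 − 0.2025 = 0.7975
φ_{22} = -0.1325 / 0.7975 = -0.166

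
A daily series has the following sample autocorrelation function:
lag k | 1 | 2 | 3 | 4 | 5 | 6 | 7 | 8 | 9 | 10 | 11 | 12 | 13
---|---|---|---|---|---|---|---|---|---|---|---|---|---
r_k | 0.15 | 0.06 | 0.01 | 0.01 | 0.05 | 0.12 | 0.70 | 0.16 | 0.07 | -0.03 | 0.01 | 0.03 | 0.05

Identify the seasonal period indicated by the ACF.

The largest autocorrelation is r_7 = 0.70; the remaining lags stay at or below 0.16.
The dominant spike at lag 7 indicates a seasonal period of 7.

7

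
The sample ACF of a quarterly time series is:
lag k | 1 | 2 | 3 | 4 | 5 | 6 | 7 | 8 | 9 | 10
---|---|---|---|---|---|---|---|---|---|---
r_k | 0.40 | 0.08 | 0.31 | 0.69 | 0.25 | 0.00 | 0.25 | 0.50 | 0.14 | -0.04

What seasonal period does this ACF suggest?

The largest autocorrelation is r_4 = 0.69, with a weaker echo at lag 8 (0.50); the remaining lags stay at or below 0.40. The elevated value at lag 1 (0.40), dropping to 0.08 at lag 2, reflects decaying short-term dependence rather than seasonality.
The dominant spike at lag 4 indicates a seasonal period of 4.

4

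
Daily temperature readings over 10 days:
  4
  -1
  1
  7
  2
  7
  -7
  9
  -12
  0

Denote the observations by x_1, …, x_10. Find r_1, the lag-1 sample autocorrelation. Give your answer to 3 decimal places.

-0.513

Mean x̄ = (4 − 1 + 1 + 7 + 2 + 7 − 7 + 9 − 12 + 0)/10 = 1.0000
Numerator Σ_{t=1}^{9}(x_t−x̄)(x_{t+1}−x̄) = -197.0000
Denominator Σ(x_t−x̄)² = 384.0000
r_1 = -197.0000 / 384.0000 = -0.513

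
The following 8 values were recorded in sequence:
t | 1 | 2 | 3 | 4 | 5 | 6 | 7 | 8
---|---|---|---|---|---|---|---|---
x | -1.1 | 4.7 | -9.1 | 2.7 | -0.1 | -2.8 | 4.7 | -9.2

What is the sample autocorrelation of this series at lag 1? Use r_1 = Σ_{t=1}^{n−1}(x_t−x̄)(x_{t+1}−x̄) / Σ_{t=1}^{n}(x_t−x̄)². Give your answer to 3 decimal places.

-0.607

Mean x̄ = (-1.1 + 4.7 − 9.1 + 2.7 − 0.1 − 2.8 + 4.7 − 9.2)/8 = -1.2750
Deviations from mean: 0.1750, 5.9750, -7.8250, 3.9750, 1.1750, -1.5250, 5.9750, -7.9250
Σ(x_t−x̄)(x_{t+1}−x̄) = (1.0456) + (-46.7544) + (-31.1044) + (4.6706) + (-1.7919) + (-9.1119) + (-47.3519) = -130.3981
Denominator Σ(x_t−x̄)² = 214.9750
r_1 = -130.3981 / 214.9750 = -0.607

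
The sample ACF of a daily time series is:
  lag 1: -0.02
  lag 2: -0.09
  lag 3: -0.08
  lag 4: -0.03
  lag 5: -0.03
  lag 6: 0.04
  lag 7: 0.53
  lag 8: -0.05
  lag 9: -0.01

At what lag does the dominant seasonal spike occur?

The largest autocorrelation is r_7 = 0.53; the remaining lags stay at or below 0.04.
The dominant spike at lag 7 indicates a seasonal period of 7.

7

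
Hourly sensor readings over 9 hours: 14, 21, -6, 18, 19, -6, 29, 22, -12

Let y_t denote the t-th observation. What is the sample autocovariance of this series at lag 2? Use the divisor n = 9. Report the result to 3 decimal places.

-77.000

Mean ȳ = (14 + 21 − 6 + 18 + 19 − 6 + 29 + 22 − 12)/9 = 11.0000
Σ_{t=1}^{7}(y_t−ȳ)(y_{t+2}−ȳ) = -693.0000
γ_2 = -693.0000 / 9 = -77.000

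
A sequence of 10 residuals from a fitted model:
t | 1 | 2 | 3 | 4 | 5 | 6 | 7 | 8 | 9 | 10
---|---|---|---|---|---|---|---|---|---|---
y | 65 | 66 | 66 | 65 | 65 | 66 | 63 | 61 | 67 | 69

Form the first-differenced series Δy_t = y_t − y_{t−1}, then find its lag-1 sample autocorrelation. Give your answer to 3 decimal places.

0.043

First differences Δy: 1, 0, -1, 0, 1, -3, -2, 6, 2
Mean of differences = 0.4444
Numerator Σ(Δy_t−Δȳ)(Δy_{t+1}−Δȳ) = 2.3580
Denominator Σ(Δy_t−Δȳ)² = 54.2222
r_1(Δy) = 2.3580 / 54.2222 = 0.043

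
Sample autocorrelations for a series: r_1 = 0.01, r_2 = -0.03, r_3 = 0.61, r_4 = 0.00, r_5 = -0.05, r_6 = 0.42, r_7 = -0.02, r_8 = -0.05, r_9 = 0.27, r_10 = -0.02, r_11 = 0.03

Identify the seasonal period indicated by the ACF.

The largest autocorrelation is r_3 = 0.61, with weaker echoes at lags 6 (0.42) and 9 (0.27); the remaining lags stay at or below 0.03.
The dominant spike at lag 3 indicates a seasonal period of 3.

3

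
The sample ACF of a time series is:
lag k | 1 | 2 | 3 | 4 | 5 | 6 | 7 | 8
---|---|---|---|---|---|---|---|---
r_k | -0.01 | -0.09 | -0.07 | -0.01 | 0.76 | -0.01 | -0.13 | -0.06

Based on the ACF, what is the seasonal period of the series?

5

The largest autocorrelation is r_5 = 0.76; the remaining lags stay at or below -0.01.
The dominant spike at lag 5 indicates a seasonal period of 5.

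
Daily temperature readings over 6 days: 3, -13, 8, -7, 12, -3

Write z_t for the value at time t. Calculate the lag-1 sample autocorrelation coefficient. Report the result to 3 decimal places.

Mean z̄ = (3 − 13 + 8 − 7 + 12 − 3)/6 = 0.0000
Deviations from mean: 3.0000, -13.0000, 8.0000, -7.0000, 12.0000, -3.0000
Σ(z_t−z̄)(z_{t+1}−z̄) = (-39.0000) + (-104.0000) + (-56.0000) + (-84.0000) + (-36.0000) = -319.0000
Denominator Σ(z_t−z̄)² = 444.0000
r_1 = -319.0000 / 444.0000 = -0.718

-0.718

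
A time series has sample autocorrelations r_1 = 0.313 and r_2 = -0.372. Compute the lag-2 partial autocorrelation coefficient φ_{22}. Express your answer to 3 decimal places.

φ_{22} = (r_2 − r_1²) / (1 − r_1²)
r_1² = (0.313)² = 0.097969
Numerator = -0.372 − 0.0980 = -0.4700; denominator = 1 − 0.0980 = 0.9020
φ_{22} = -0.4700 / 0.9020 = -0.521

-0.521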